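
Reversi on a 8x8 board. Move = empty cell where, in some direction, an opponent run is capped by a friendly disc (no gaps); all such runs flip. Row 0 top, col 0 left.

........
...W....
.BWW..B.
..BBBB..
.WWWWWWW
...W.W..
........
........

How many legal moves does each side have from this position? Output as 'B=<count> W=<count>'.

-- B to move --
(0,2): no bracket -> illegal
(0,3): flips 2 -> legal
(0,4): no bracket -> illegal
(1,1): flips 1 -> legal
(1,2): flips 2 -> legal
(1,4): flips 1 -> legal
(2,4): flips 2 -> legal
(3,0): no bracket -> illegal
(3,1): no bracket -> illegal
(3,6): no bracket -> illegal
(3,7): no bracket -> illegal
(4,0): no bracket -> illegal
(5,0): flips 1 -> legal
(5,1): flips 1 -> legal
(5,2): flips 2 -> legal
(5,4): flips 2 -> legal
(5,6): flips 1 -> legal
(5,7): flips 1 -> legal
(6,2): flips 2 -> legal
(6,3): flips 2 -> legal
(6,4): no bracket -> illegal
(6,5): flips 2 -> legal
(6,6): flips 2 -> legal
B mobility = 15
-- W to move --
(1,0): flips 2 -> legal
(1,1): no bracket -> illegal
(1,2): no bracket -> illegal
(1,5): no bracket -> illegal
(1,6): no bracket -> illegal
(1,7): flips 2 -> legal
(2,0): flips 1 -> legal
(2,4): flips 3 -> legal
(2,5): flips 2 -> legal
(2,7): no bracket -> illegal
(3,0): no bracket -> illegal
(3,1): no bracket -> illegal
(3,6): no bracket -> illegal
(3,7): no bracket -> illegal
W mobility = 5

Answer: B=15 W=5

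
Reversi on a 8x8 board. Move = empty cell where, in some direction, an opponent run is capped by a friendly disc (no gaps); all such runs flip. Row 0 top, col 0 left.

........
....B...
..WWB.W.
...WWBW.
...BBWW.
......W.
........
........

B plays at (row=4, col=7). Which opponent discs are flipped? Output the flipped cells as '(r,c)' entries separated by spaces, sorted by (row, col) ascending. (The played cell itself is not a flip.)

Answer: (4,5) (4,6)

Derivation:
Dir NW: opp run (3,6), next='.' -> no flip
Dir N: first cell '.' (not opp) -> no flip
Dir NE: edge -> no flip
Dir W: opp run (4,6) (4,5) capped by B -> flip
Dir E: edge -> no flip
Dir SW: opp run (5,6), next='.' -> no flip
Dir S: first cell '.' (not opp) -> no flip
Dir SE: edge -> no flip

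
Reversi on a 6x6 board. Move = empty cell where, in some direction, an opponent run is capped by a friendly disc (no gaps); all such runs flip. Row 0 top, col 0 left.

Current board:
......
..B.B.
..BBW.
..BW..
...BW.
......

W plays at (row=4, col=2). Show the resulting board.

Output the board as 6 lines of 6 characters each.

Answer: ......
..B.B.
..BBW.
..BW..
..WWW.
......

Derivation:
Place W at (4,2); scan 8 dirs for brackets.
Dir NW: first cell '.' (not opp) -> no flip
Dir N: opp run (3,2) (2,2) (1,2), next='.' -> no flip
Dir NE: first cell 'W' (not opp) -> no flip
Dir W: first cell '.' (not opp) -> no flip
Dir E: opp run (4,3) capped by W -> flip
Dir SW: first cell '.' (not opp) -> no flip
Dir S: first cell '.' (not opp) -> no flip
Dir SE: first cell '.' (not opp) -> no flip
All flips: (4,3)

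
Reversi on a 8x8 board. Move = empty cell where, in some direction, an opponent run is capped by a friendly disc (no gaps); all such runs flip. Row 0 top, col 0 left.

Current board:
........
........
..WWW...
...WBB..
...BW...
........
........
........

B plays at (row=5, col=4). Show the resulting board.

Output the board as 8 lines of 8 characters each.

Answer: ........
........
..WWW...
...WBB..
...BB...
....B...
........
........

Derivation:
Place B at (5,4); scan 8 dirs for brackets.
Dir NW: first cell 'B' (not opp) -> no flip
Dir N: opp run (4,4) capped by B -> flip
Dir NE: first cell '.' (not opp) -> no flip
Dir W: first cell '.' (not opp) -> no flip
Dir E: first cell '.' (not opp) -> no flip
Dir SW: first cell '.' (not opp) -> no flip
Dir S: first cell '.' (not opp) -> no flip
Dir SE: first cell '.' (not opp) -> no flip
All flips: (4,4)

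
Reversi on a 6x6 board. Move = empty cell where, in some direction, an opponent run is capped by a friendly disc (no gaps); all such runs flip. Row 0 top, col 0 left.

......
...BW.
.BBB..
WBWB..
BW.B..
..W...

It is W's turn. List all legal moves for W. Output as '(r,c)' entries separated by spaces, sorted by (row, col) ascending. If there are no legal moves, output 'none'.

(0,2): no bracket -> illegal
(0,3): no bracket -> illegal
(0,4): no bracket -> illegal
(1,0): flips 1 -> legal
(1,1): flips 2 -> legal
(1,2): flips 3 -> legal
(2,0): no bracket -> illegal
(2,4): no bracket -> illegal
(3,4): flips 2 -> legal
(4,2): no bracket -> illegal
(4,4): no bracket -> illegal
(5,0): flips 1 -> legal
(5,1): no bracket -> illegal
(5,3): no bracket -> illegal
(5,4): flips 1 -> legal

Answer: (1,0) (1,1) (1,2) (3,4) (5,0) (5,4)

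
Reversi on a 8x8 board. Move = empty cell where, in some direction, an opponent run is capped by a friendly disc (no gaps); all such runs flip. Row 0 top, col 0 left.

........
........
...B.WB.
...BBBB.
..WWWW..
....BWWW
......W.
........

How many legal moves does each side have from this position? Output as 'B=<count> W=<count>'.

-- B to move --
(1,4): flips 1 -> legal
(1,5): flips 1 -> legal
(1,6): flips 1 -> legal
(2,4): flips 1 -> legal
(3,1): no bracket -> illegal
(3,2): flips 1 -> legal
(4,1): no bracket -> illegal
(4,6): no bracket -> illegal
(4,7): no bracket -> illegal
(5,1): flips 1 -> legal
(5,2): flips 1 -> legal
(5,3): flips 2 -> legal
(6,4): no bracket -> illegal
(6,5): flips 2 -> legal
(6,7): flips 2 -> legal
(7,5): no bracket -> illegal
(7,6): no bracket -> illegal
(7,7): flips 3 -> legal
B mobility = 11
-- W to move --
(1,2): flips 2 -> legal
(1,3): flips 2 -> legal
(1,4): no bracket -> illegal
(1,5): no bracket -> illegal
(1,6): no bracket -> illegal
(1,7): flips 2 -> legal
(2,2): flips 1 -> legal
(2,4): flips 2 -> legal
(2,7): flips 2 -> legal
(3,2): no bracket -> illegal
(3,7): no bracket -> illegal
(4,6): no bracket -> illegal
(4,7): flips 1 -> legal
(5,3): flips 1 -> legal
(6,3): flips 1 -> legal
(6,4): flips 1 -> legal
(6,5): flips 1 -> legal
W mobility = 11

Answer: B=11 W=11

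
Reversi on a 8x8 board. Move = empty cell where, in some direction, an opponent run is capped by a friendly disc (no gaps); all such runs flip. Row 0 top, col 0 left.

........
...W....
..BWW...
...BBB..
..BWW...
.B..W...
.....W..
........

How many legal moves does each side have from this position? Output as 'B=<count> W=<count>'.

-- B to move --
(0,2): flips 2 -> legal
(0,3): flips 2 -> legal
(0,4): flips 1 -> legal
(1,2): flips 1 -> legal
(1,4): flips 1 -> legal
(1,5): flips 1 -> legal
(2,5): flips 2 -> legal
(3,2): no bracket -> illegal
(4,5): flips 2 -> legal
(5,2): flips 1 -> legal
(5,3): flips 2 -> legal
(5,5): flips 1 -> legal
(5,6): no bracket -> illegal
(6,3): no bracket -> illegal
(6,4): flips 2 -> legal
(6,6): no bracket -> illegal
(7,4): no bracket -> illegal
(7,5): no bracket -> illegal
(7,6): no bracket -> illegal
B mobility = 12
-- W to move --
(1,1): flips 2 -> legal
(1,2): no bracket -> illegal
(2,1): flips 1 -> legal
(2,5): flips 1 -> legal
(2,6): flips 1 -> legal
(3,1): flips 1 -> legal
(3,2): no bracket -> illegal
(3,6): no bracket -> illegal
(4,0): no bracket -> illegal
(4,1): flips 1 -> legal
(4,5): flips 1 -> legal
(4,6): flips 1 -> legal
(5,0): no bracket -> illegal
(5,2): no bracket -> illegal
(5,3): no bracket -> illegal
(6,0): flips 3 -> legal
(6,1): no bracket -> illegal
(6,2): no bracket -> illegal
W mobility = 9

Answer: B=12 W=9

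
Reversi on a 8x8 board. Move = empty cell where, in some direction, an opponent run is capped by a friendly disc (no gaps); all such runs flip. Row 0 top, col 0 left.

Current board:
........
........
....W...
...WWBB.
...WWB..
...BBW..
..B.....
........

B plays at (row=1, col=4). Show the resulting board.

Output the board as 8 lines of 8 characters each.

Answer: ........
....B...
....B...
...WBBB.
...WBB..
...BBW..
..B.....
........

Derivation:
Place B at (1,4); scan 8 dirs for brackets.
Dir NW: first cell '.' (not opp) -> no flip
Dir N: first cell '.' (not opp) -> no flip
Dir NE: first cell '.' (not opp) -> no flip
Dir W: first cell '.' (not opp) -> no flip
Dir E: first cell '.' (not opp) -> no flip
Dir SW: first cell '.' (not opp) -> no flip
Dir S: opp run (2,4) (3,4) (4,4) capped by B -> flip
Dir SE: first cell '.' (not opp) -> no flip
All flips: (2,4) (3,4) (4,4)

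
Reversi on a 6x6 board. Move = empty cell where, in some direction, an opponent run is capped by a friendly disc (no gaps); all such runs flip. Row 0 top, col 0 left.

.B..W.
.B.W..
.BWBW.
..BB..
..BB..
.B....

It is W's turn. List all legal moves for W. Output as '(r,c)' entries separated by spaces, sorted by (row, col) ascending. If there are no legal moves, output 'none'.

(0,0): flips 1 -> legal
(0,2): no bracket -> illegal
(1,0): no bracket -> illegal
(1,2): no bracket -> illegal
(1,4): no bracket -> illegal
(2,0): flips 1 -> legal
(3,0): no bracket -> illegal
(3,1): no bracket -> illegal
(3,4): no bracket -> illegal
(4,0): no bracket -> illegal
(4,1): no bracket -> illegal
(4,4): flips 1 -> legal
(5,0): no bracket -> illegal
(5,2): flips 2 -> legal
(5,3): flips 3 -> legal
(5,4): no bracket -> illegal

Answer: (0,0) (2,0) (4,4) (5,2) (5,3)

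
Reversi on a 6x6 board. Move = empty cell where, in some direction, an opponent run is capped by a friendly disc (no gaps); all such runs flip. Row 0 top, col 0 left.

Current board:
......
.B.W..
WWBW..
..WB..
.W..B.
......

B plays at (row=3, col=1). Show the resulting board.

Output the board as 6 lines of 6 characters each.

Place B at (3,1); scan 8 dirs for brackets.
Dir NW: opp run (2,0), next=edge -> no flip
Dir N: opp run (2,1) capped by B -> flip
Dir NE: first cell 'B' (not opp) -> no flip
Dir W: first cell '.' (not opp) -> no flip
Dir E: opp run (3,2) capped by B -> flip
Dir SW: first cell '.' (not opp) -> no flip
Dir S: opp run (4,1), next='.' -> no flip
Dir SE: first cell '.' (not opp) -> no flip
All flips: (2,1) (3,2)

Answer: ......
.B.W..
WBBW..
.BBB..
.W..B.
......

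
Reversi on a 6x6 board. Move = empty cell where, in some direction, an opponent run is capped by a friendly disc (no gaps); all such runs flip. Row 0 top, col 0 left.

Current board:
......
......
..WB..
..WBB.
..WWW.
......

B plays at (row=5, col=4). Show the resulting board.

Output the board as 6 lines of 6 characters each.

Answer: ......
......
..WB..
..WBB.
..WWB.
....B.

Derivation:
Place B at (5,4); scan 8 dirs for brackets.
Dir NW: opp run (4,3) (3,2), next='.' -> no flip
Dir N: opp run (4,4) capped by B -> flip
Dir NE: first cell '.' (not opp) -> no flip
Dir W: first cell '.' (not opp) -> no flip
Dir E: first cell '.' (not opp) -> no flip
Dir SW: edge -> no flip
Dir S: edge -> no flip
Dir SE: edge -> no flip
All flips: (4,4)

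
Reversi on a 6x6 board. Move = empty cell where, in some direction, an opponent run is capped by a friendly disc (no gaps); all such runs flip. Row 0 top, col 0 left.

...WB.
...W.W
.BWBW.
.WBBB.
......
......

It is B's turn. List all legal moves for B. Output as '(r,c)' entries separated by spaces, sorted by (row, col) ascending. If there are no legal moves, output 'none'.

(0,2): flips 1 -> legal
(0,5): no bracket -> illegal
(1,1): flips 1 -> legal
(1,2): flips 1 -> legal
(1,4): flips 1 -> legal
(2,0): no bracket -> illegal
(2,5): flips 1 -> legal
(3,0): flips 1 -> legal
(3,5): no bracket -> illegal
(4,0): flips 3 -> legal
(4,1): flips 1 -> legal
(4,2): no bracket -> illegal

Answer: (0,2) (1,1) (1,2) (1,4) (2,5) (3,0) (4,0) (4,1)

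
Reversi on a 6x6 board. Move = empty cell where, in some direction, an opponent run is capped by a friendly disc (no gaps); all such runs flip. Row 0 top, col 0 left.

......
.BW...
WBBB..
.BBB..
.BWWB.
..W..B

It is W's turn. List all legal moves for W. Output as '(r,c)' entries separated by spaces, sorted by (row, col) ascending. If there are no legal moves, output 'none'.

(0,0): no bracket -> illegal
(0,1): no bracket -> illegal
(0,2): flips 1 -> legal
(1,0): flips 3 -> legal
(1,3): flips 2 -> legal
(1,4): no bracket -> illegal
(2,4): flips 4 -> legal
(3,0): flips 2 -> legal
(3,4): flips 1 -> legal
(3,5): no bracket -> illegal
(4,0): flips 1 -> legal
(4,5): flips 1 -> legal
(5,0): no bracket -> illegal
(5,1): no bracket -> illegal
(5,3): no bracket -> illegal
(5,4): no bracket -> illegal

Answer: (0,2) (1,0) (1,3) (2,4) (3,0) (3,4) (4,0) (4,5)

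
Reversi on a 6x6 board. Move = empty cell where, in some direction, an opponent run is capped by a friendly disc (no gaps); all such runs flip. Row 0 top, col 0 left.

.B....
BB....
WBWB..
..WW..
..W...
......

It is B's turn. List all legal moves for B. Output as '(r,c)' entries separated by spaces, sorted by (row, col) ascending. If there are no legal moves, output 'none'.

(1,2): no bracket -> illegal
(1,3): no bracket -> illegal
(2,4): no bracket -> illegal
(3,0): flips 1 -> legal
(3,1): no bracket -> illegal
(3,4): no bracket -> illegal
(4,1): flips 1 -> legal
(4,3): flips 2 -> legal
(4,4): flips 2 -> legal
(5,1): no bracket -> illegal
(5,2): no bracket -> illegal
(5,3): no bracket -> illegal

Answer: (3,0) (4,1) (4,3) (4,4)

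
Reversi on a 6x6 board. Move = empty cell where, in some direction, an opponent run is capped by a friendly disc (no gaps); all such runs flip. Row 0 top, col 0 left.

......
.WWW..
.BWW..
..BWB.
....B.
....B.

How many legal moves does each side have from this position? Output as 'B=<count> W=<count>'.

-- B to move --
(0,0): flips 3 -> legal
(0,1): flips 3 -> legal
(0,2): flips 2 -> legal
(0,3): flips 1 -> legal
(0,4): no bracket -> illegal
(1,0): no bracket -> illegal
(1,4): flips 1 -> legal
(2,0): no bracket -> illegal
(2,4): flips 2 -> legal
(3,1): no bracket -> illegal
(4,2): no bracket -> illegal
(4,3): no bracket -> illegal
B mobility = 6
-- W to move --
(1,0): no bracket -> illegal
(2,0): flips 1 -> legal
(2,4): no bracket -> illegal
(2,5): no bracket -> illegal
(3,0): flips 1 -> legal
(3,1): flips 2 -> legal
(3,5): flips 1 -> legal
(4,1): flips 1 -> legal
(4,2): flips 1 -> legal
(4,3): no bracket -> illegal
(4,5): flips 1 -> legal
(5,3): no bracket -> illegal
(5,5): flips 1 -> legal
W mobility = 8

Answer: B=6 W=8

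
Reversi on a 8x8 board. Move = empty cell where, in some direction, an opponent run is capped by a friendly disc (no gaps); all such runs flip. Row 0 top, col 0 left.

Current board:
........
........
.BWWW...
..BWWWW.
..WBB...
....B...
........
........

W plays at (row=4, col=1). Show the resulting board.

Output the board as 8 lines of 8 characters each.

Place W at (4,1); scan 8 dirs for brackets.
Dir NW: first cell '.' (not opp) -> no flip
Dir N: first cell '.' (not opp) -> no flip
Dir NE: opp run (3,2) capped by W -> flip
Dir W: first cell '.' (not opp) -> no flip
Dir E: first cell 'W' (not opp) -> no flip
Dir SW: first cell '.' (not opp) -> no flip
Dir S: first cell '.' (not opp) -> no flip
Dir SE: first cell '.' (not opp) -> no flip
All flips: (3,2)

Answer: ........
........
.BWWW...
..WWWWW.
.WWBB...
....B...
........
........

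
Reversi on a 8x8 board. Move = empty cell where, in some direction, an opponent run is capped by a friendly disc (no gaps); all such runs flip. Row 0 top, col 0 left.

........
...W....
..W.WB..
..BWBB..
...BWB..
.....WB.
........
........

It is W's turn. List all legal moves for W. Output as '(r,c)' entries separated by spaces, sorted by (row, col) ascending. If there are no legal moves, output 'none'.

Answer: (1,5) (2,6) (3,1) (3,6) (4,2) (4,6) (5,3) (5,7)

Derivation:
(1,4): no bracket -> illegal
(1,5): flips 3 -> legal
(1,6): no bracket -> illegal
(2,1): no bracket -> illegal
(2,3): no bracket -> illegal
(2,6): flips 2 -> legal
(3,1): flips 1 -> legal
(3,6): flips 2 -> legal
(4,1): no bracket -> illegal
(4,2): flips 2 -> legal
(4,6): flips 2 -> legal
(4,7): no bracket -> illegal
(5,2): no bracket -> illegal
(5,3): flips 1 -> legal
(5,4): no bracket -> illegal
(5,7): flips 1 -> legal
(6,5): no bracket -> illegal
(6,6): no bracket -> illegal
(6,7): no bracket -> illegal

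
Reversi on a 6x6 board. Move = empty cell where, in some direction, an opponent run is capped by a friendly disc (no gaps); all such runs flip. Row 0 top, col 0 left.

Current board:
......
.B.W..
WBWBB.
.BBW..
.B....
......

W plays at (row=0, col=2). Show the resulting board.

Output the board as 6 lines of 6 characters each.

Place W at (0,2); scan 8 dirs for brackets.
Dir NW: edge -> no flip
Dir N: edge -> no flip
Dir NE: edge -> no flip
Dir W: first cell '.' (not opp) -> no flip
Dir E: first cell '.' (not opp) -> no flip
Dir SW: opp run (1,1) capped by W -> flip
Dir S: first cell '.' (not opp) -> no flip
Dir SE: first cell 'W' (not opp) -> no flip
All flips: (1,1)

Answer: ..W...
.W.W..
WBWBB.
.BBW..
.B....
......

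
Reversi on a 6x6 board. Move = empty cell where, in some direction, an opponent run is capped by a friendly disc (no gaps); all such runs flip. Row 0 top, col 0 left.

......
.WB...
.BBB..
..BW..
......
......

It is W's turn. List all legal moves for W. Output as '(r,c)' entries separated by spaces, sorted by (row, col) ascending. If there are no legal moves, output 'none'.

(0,1): no bracket -> illegal
(0,2): no bracket -> illegal
(0,3): no bracket -> illegal
(1,0): no bracket -> illegal
(1,3): flips 2 -> legal
(1,4): no bracket -> illegal
(2,0): no bracket -> illegal
(2,4): no bracket -> illegal
(3,0): no bracket -> illegal
(3,1): flips 2 -> legal
(3,4): no bracket -> illegal
(4,1): no bracket -> illegal
(4,2): no bracket -> illegal
(4,3): no bracket -> illegal

Answer: (1,3) (3,1)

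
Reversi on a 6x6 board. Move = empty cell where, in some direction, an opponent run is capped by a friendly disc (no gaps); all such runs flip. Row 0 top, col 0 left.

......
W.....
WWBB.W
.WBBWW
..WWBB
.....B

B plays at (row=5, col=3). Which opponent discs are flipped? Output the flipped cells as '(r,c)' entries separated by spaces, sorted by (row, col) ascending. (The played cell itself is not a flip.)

Dir NW: opp run (4,2) (3,1) (2,0), next=edge -> no flip
Dir N: opp run (4,3) capped by B -> flip
Dir NE: first cell 'B' (not opp) -> no flip
Dir W: first cell '.' (not opp) -> no flip
Dir E: first cell '.' (not opp) -> no flip
Dir SW: edge -> no flip
Dir S: edge -> no flip
Dir SE: edge -> no flip

Answer: (4,3)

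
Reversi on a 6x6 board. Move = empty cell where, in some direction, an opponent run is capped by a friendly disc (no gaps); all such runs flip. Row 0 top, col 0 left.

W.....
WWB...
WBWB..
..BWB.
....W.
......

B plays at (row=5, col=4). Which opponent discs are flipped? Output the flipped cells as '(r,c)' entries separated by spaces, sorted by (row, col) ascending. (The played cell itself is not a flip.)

Answer: (4,4)

Derivation:
Dir NW: first cell '.' (not opp) -> no flip
Dir N: opp run (4,4) capped by B -> flip
Dir NE: first cell '.' (not opp) -> no flip
Dir W: first cell '.' (not opp) -> no flip
Dir E: first cell '.' (not opp) -> no flip
Dir SW: edge -> no flip
Dir S: edge -> no flip
Dir SE: edge -> no flip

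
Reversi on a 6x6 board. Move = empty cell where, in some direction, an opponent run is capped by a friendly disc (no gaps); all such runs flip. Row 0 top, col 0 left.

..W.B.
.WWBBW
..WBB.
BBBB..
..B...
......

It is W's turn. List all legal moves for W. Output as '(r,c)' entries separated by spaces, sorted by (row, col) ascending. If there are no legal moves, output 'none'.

Answer: (2,5) (3,4) (3,5) (4,0) (4,4) (5,1) (5,2)

Derivation:
(0,3): no bracket -> illegal
(0,5): no bracket -> illegal
(2,0): no bracket -> illegal
(2,1): no bracket -> illegal
(2,5): flips 2 -> legal
(3,4): flips 1 -> legal
(3,5): flips 2 -> legal
(4,0): flips 1 -> legal
(4,1): no bracket -> illegal
(4,3): no bracket -> illegal
(4,4): flips 1 -> legal
(5,1): flips 3 -> legal
(5,2): flips 2 -> legal
(5,3): no bracket -> illegal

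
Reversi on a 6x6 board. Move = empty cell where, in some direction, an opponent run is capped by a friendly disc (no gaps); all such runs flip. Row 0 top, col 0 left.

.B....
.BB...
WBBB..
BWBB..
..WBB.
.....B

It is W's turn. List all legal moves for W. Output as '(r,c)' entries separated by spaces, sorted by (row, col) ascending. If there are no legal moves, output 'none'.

Answer: (0,2) (1,3) (2,4) (3,4) (4,0) (4,5)

Derivation:
(0,0): no bracket -> illegal
(0,2): flips 4 -> legal
(0,3): no bracket -> illegal
(1,0): no bracket -> illegal
(1,3): flips 1 -> legal
(1,4): no bracket -> illegal
(2,4): flips 4 -> legal
(3,4): flips 2 -> legal
(3,5): no bracket -> illegal
(4,0): flips 1 -> legal
(4,1): no bracket -> illegal
(4,5): flips 2 -> legal
(5,2): no bracket -> illegal
(5,3): no bracket -> illegal
(5,4): no bracket -> illegal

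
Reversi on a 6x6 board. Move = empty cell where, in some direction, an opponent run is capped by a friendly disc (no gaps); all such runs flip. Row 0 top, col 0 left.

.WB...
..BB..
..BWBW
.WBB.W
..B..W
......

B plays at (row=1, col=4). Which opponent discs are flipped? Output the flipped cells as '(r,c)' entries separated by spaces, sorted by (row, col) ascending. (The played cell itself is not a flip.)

Answer: (2,3)

Derivation:
Dir NW: first cell '.' (not opp) -> no flip
Dir N: first cell '.' (not opp) -> no flip
Dir NE: first cell '.' (not opp) -> no flip
Dir W: first cell 'B' (not opp) -> no flip
Dir E: first cell '.' (not opp) -> no flip
Dir SW: opp run (2,3) capped by B -> flip
Dir S: first cell 'B' (not opp) -> no flip
Dir SE: opp run (2,5), next=edge -> no flip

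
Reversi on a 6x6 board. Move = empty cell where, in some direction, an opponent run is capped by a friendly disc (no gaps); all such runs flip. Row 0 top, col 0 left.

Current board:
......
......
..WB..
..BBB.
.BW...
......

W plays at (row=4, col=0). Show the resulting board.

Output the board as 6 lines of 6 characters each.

Answer: ......
......
..WB..
..BBB.
WWW...
......

Derivation:
Place W at (4,0); scan 8 dirs for brackets.
Dir NW: edge -> no flip
Dir N: first cell '.' (not opp) -> no flip
Dir NE: first cell '.' (not opp) -> no flip
Dir W: edge -> no flip
Dir E: opp run (4,1) capped by W -> flip
Dir SW: edge -> no flip
Dir S: first cell '.' (not opp) -> no flip
Dir SE: first cell '.' (not opp) -> no flip
All flips: (4,1)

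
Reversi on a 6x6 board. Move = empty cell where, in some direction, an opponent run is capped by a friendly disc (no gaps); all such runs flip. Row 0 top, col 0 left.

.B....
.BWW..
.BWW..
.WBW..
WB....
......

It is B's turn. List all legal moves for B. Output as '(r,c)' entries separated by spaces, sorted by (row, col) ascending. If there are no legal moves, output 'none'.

(0,2): flips 2 -> legal
(0,3): flips 1 -> legal
(0,4): no bracket -> illegal
(1,4): flips 3 -> legal
(2,0): no bracket -> illegal
(2,4): flips 2 -> legal
(3,0): flips 1 -> legal
(3,4): flips 3 -> legal
(4,2): no bracket -> illegal
(4,3): no bracket -> illegal
(4,4): flips 2 -> legal
(5,0): no bracket -> illegal
(5,1): no bracket -> illegal

Answer: (0,2) (0,3) (1,4) (2,4) (3,0) (3,4) (4,4)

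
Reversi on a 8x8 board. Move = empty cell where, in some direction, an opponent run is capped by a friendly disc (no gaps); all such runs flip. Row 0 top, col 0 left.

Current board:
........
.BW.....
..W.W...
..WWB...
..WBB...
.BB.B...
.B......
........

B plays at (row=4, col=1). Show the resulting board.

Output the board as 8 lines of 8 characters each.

Place B at (4,1); scan 8 dirs for brackets.
Dir NW: first cell '.' (not opp) -> no flip
Dir N: first cell '.' (not opp) -> no flip
Dir NE: opp run (3,2), next='.' -> no flip
Dir W: first cell '.' (not opp) -> no flip
Dir E: opp run (4,2) capped by B -> flip
Dir SW: first cell '.' (not opp) -> no flip
Dir S: first cell 'B' (not opp) -> no flip
Dir SE: first cell 'B' (not opp) -> no flip
All flips: (4,2)

Answer: ........
.BW.....
..W.W...
..WWB...
.BBBB...
.BB.B...
.B......
........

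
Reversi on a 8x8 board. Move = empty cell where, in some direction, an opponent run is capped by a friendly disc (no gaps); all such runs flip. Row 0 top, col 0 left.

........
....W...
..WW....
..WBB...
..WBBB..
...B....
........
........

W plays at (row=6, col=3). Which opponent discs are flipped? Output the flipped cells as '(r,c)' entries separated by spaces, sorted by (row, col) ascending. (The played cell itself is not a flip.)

Dir NW: first cell '.' (not opp) -> no flip
Dir N: opp run (5,3) (4,3) (3,3) capped by W -> flip
Dir NE: first cell '.' (not opp) -> no flip
Dir W: first cell '.' (not opp) -> no flip
Dir E: first cell '.' (not opp) -> no flip
Dir SW: first cell '.' (not opp) -> no flip
Dir S: first cell '.' (not opp) -> no flip
Dir SE: first cell '.' (not opp) -> no flip

Answer: (3,3) (4,3) (5,3)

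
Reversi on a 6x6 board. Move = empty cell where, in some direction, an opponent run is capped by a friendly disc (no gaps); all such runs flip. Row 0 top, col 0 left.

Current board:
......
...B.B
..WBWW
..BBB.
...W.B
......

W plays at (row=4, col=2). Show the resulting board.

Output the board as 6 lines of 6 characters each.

Place W at (4,2); scan 8 dirs for brackets.
Dir NW: first cell '.' (not opp) -> no flip
Dir N: opp run (3,2) capped by W -> flip
Dir NE: opp run (3,3) capped by W -> flip
Dir W: first cell '.' (not opp) -> no flip
Dir E: first cell 'W' (not opp) -> no flip
Dir SW: first cell '.' (not opp) -> no flip
Dir S: first cell '.' (not opp) -> no flip
Dir SE: first cell '.' (not opp) -> no flip
All flips: (3,2) (3,3)

Answer: ......
...B.B
..WBWW
..WWB.
..WW.B
......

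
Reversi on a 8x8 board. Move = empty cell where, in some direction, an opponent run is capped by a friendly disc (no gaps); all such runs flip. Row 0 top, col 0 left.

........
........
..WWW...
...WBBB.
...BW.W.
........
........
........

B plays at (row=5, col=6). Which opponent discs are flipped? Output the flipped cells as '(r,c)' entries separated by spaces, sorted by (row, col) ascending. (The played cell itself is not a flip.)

Dir NW: first cell '.' (not opp) -> no flip
Dir N: opp run (4,6) capped by B -> flip
Dir NE: first cell '.' (not opp) -> no flip
Dir W: first cell '.' (not opp) -> no flip
Dir E: first cell '.' (not opp) -> no flip
Dir SW: first cell '.' (not opp) -> no flip
Dir S: first cell '.' (not opp) -> no flip
Dir SE: first cell '.' (not opp) -> no flip

Answer: (4,6)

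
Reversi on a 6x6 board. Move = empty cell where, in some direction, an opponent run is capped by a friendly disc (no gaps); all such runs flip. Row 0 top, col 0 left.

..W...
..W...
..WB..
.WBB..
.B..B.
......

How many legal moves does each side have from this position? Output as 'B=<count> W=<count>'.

-- B to move --
(0,1): flips 1 -> legal
(0,3): no bracket -> illegal
(1,1): flips 1 -> legal
(1,3): no bracket -> illegal
(2,0): no bracket -> illegal
(2,1): flips 2 -> legal
(3,0): flips 1 -> legal
(4,0): no bracket -> illegal
(4,2): no bracket -> illegal
B mobility = 4
-- W to move --
(1,3): no bracket -> illegal
(1,4): no bracket -> illegal
(2,1): no bracket -> illegal
(2,4): flips 1 -> legal
(3,0): no bracket -> illegal
(3,4): flips 3 -> legal
(3,5): no bracket -> illegal
(4,0): no bracket -> illegal
(4,2): flips 1 -> legal
(4,3): no bracket -> illegal
(4,5): no bracket -> illegal
(5,0): no bracket -> illegal
(5,1): flips 1 -> legal
(5,2): no bracket -> illegal
(5,3): no bracket -> illegal
(5,4): no bracket -> illegal
(5,5): flips 2 -> legal
W mobility = 5

Answer: B=4 W=5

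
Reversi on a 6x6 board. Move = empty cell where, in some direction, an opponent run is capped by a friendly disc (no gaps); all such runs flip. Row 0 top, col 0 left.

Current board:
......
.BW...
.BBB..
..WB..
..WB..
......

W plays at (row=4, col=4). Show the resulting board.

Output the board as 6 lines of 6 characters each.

Answer: ......
.BW...
.BBB..
..WB..
..WWW.
......

Derivation:
Place W at (4,4); scan 8 dirs for brackets.
Dir NW: opp run (3,3) (2,2) (1,1), next='.' -> no flip
Dir N: first cell '.' (not opp) -> no flip
Dir NE: first cell '.' (not opp) -> no flip
Dir W: opp run (4,3) capped by W -> flip
Dir E: first cell '.' (not opp) -> no flip
Dir SW: first cell '.' (not opp) -> no flip
Dir S: first cell '.' (not opp) -> no flip
Dir SE: first cell '.' (not opp) -> no flip
All flips: (4,3)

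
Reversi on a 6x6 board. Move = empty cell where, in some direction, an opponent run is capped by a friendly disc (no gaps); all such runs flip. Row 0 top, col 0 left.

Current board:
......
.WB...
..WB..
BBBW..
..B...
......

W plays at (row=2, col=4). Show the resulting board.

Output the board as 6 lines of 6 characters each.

Place W at (2,4); scan 8 dirs for brackets.
Dir NW: first cell '.' (not opp) -> no flip
Dir N: first cell '.' (not opp) -> no flip
Dir NE: first cell '.' (not opp) -> no flip
Dir W: opp run (2,3) capped by W -> flip
Dir E: first cell '.' (not opp) -> no flip
Dir SW: first cell 'W' (not opp) -> no flip
Dir S: first cell '.' (not opp) -> no flip
Dir SE: first cell '.' (not opp) -> no flip
All flips: (2,3)

Answer: ......
.WB...
..WWW.
BBBW..
..B...
......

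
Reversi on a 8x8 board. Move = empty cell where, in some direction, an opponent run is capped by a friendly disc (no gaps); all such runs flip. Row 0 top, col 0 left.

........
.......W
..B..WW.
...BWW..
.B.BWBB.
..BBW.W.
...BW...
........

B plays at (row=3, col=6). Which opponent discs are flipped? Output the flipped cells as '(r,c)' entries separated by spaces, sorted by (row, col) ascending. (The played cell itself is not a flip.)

Dir NW: opp run (2,5), next='.' -> no flip
Dir N: opp run (2,6), next='.' -> no flip
Dir NE: first cell '.' (not opp) -> no flip
Dir W: opp run (3,5) (3,4) capped by B -> flip
Dir E: first cell '.' (not opp) -> no flip
Dir SW: first cell 'B' (not opp) -> no flip
Dir S: first cell 'B' (not opp) -> no flip
Dir SE: first cell '.' (not opp) -> no flip

Answer: (3,4) (3,5)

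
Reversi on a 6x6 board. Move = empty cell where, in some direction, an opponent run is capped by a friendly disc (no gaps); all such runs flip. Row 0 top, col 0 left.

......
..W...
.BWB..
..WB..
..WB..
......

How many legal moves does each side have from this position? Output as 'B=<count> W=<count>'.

-- B to move --
(0,1): flips 1 -> legal
(0,2): no bracket -> illegal
(0,3): flips 1 -> legal
(1,1): flips 1 -> legal
(1,3): no bracket -> illegal
(3,1): flips 1 -> legal
(4,1): flips 2 -> legal
(5,1): flips 1 -> legal
(5,2): no bracket -> illegal
(5,3): no bracket -> illegal
B mobility = 6
-- W to move --
(1,0): flips 1 -> legal
(1,1): no bracket -> illegal
(1,3): no bracket -> illegal
(1,4): flips 1 -> legal
(2,0): flips 1 -> legal
(2,4): flips 2 -> legal
(3,0): flips 1 -> legal
(3,1): no bracket -> illegal
(3,4): flips 2 -> legal
(4,4): flips 2 -> legal
(5,2): no bracket -> illegal
(5,3): no bracket -> illegal
(5,4): flips 1 -> legal
W mobility = 8

Answer: B=6 W=8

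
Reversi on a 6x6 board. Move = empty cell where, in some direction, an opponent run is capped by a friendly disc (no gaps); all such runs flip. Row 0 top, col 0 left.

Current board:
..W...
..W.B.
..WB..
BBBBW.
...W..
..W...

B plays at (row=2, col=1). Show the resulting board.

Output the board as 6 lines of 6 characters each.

Answer: ..W...
..W.B.
.BBB..
BBBBW.
...W..
..W...

Derivation:
Place B at (2,1); scan 8 dirs for brackets.
Dir NW: first cell '.' (not opp) -> no flip
Dir N: first cell '.' (not opp) -> no flip
Dir NE: opp run (1,2), next='.' -> no flip
Dir W: first cell '.' (not opp) -> no flip
Dir E: opp run (2,2) capped by B -> flip
Dir SW: first cell 'B' (not opp) -> no flip
Dir S: first cell 'B' (not opp) -> no flip
Dir SE: first cell 'B' (not opp) -> no flip
All flips: (2,2)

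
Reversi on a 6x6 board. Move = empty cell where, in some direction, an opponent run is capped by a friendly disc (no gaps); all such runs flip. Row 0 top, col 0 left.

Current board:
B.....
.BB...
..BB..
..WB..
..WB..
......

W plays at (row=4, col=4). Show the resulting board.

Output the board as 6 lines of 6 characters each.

Place W at (4,4); scan 8 dirs for brackets.
Dir NW: opp run (3,3) (2,2) (1,1) (0,0), next=edge -> no flip
Dir N: first cell '.' (not opp) -> no flip
Dir NE: first cell '.' (not opp) -> no flip
Dir W: opp run (4,3) capped by W -> flip
Dir E: first cell '.' (not opp) -> no flip
Dir SW: first cell '.' (not opp) -> no flip
Dir S: first cell '.' (not opp) -> no flip
Dir SE: first cell '.' (not opp) -> no flip
All flips: (4,3)

Answer: B.....
.BB...
..BB..
..WB..
..WWW.
......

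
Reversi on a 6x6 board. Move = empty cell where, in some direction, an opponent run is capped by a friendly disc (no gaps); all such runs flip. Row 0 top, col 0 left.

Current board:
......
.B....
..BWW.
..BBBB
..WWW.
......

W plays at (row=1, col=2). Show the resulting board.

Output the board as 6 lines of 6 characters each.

Place W at (1,2); scan 8 dirs for brackets.
Dir NW: first cell '.' (not opp) -> no flip
Dir N: first cell '.' (not opp) -> no flip
Dir NE: first cell '.' (not opp) -> no flip
Dir W: opp run (1,1), next='.' -> no flip
Dir E: first cell '.' (not opp) -> no flip
Dir SW: first cell '.' (not opp) -> no flip
Dir S: opp run (2,2) (3,2) capped by W -> flip
Dir SE: first cell 'W' (not opp) -> no flip
All flips: (2,2) (3,2)

Answer: ......
.BW...
..WWW.
..WBBB
..WWW.
......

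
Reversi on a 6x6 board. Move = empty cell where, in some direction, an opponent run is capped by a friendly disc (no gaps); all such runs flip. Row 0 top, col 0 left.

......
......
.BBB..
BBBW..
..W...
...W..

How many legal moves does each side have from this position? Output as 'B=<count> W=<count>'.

Answer: B=4 W=4

Derivation:
-- B to move --
(2,4): no bracket -> illegal
(3,4): flips 1 -> legal
(4,1): no bracket -> illegal
(4,3): flips 1 -> legal
(4,4): flips 1 -> legal
(5,1): no bracket -> illegal
(5,2): flips 1 -> legal
(5,4): no bracket -> illegal
B mobility = 4
-- W to move --
(1,0): no bracket -> illegal
(1,1): flips 1 -> legal
(1,2): flips 2 -> legal
(1,3): flips 1 -> legal
(1,4): no bracket -> illegal
(2,0): flips 1 -> legal
(2,4): no bracket -> illegal
(3,4): no bracket -> illegal
(4,0): no bracket -> illegal
(4,1): no bracket -> illegal
(4,3): no bracket -> illegal
W mobility = 4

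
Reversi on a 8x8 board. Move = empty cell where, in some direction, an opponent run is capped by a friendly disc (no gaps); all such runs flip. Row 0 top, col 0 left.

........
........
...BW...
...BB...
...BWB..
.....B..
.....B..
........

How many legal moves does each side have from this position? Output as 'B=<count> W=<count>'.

-- B to move --
(1,3): no bracket -> illegal
(1,4): flips 1 -> legal
(1,5): flips 1 -> legal
(2,5): flips 1 -> legal
(3,5): no bracket -> illegal
(5,3): no bracket -> illegal
(5,4): flips 1 -> legal
B mobility = 4
-- W to move --
(1,2): no bracket -> illegal
(1,3): no bracket -> illegal
(1,4): no bracket -> illegal
(2,2): flips 2 -> legal
(2,5): no bracket -> illegal
(3,2): no bracket -> illegal
(3,5): no bracket -> illegal
(3,6): no bracket -> illegal
(4,2): flips 2 -> legal
(4,6): flips 1 -> legal
(5,2): no bracket -> illegal
(5,3): no bracket -> illegal
(5,4): no bracket -> illegal
(5,6): no bracket -> illegal
(6,4): no bracket -> illegal
(6,6): flips 1 -> legal
(7,4): no bracket -> illegal
(7,5): no bracket -> illegal
(7,6): no bracket -> illegal
W mobility = 4

Answer: B=4 W=4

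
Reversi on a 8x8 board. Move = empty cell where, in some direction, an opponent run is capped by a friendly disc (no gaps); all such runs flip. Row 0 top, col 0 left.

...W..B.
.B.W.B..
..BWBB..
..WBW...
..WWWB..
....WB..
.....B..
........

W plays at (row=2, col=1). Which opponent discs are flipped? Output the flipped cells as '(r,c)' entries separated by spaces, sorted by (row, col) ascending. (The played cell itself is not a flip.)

Dir NW: first cell '.' (not opp) -> no flip
Dir N: opp run (1,1), next='.' -> no flip
Dir NE: first cell '.' (not opp) -> no flip
Dir W: first cell '.' (not opp) -> no flip
Dir E: opp run (2,2) capped by W -> flip
Dir SW: first cell '.' (not opp) -> no flip
Dir S: first cell '.' (not opp) -> no flip
Dir SE: first cell 'W' (not opp) -> no flip

Answer: (2,2)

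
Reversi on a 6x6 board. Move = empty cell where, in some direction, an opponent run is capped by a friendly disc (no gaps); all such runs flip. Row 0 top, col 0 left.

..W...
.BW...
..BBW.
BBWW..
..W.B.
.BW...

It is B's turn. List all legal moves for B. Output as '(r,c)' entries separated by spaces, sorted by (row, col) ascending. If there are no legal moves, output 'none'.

(0,1): flips 1 -> legal
(0,3): no bracket -> illegal
(1,3): flips 1 -> legal
(1,4): no bracket -> illegal
(1,5): flips 3 -> legal
(2,1): no bracket -> illegal
(2,5): flips 1 -> legal
(3,4): flips 2 -> legal
(3,5): no bracket -> illegal
(4,1): flips 1 -> legal
(4,3): flips 1 -> legal
(5,3): flips 2 -> legal

Answer: (0,1) (1,3) (1,5) (2,5) (3,4) (4,1) (4,3) (5,3)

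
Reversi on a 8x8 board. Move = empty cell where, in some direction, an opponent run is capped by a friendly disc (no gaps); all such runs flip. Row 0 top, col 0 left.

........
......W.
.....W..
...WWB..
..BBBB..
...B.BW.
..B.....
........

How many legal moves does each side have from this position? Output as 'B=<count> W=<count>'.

Answer: B=8 W=7

Derivation:
-- B to move --
(0,5): no bracket -> illegal
(0,6): no bracket -> illegal
(0,7): flips 3 -> legal
(1,4): no bracket -> illegal
(1,5): flips 1 -> legal
(1,7): no bracket -> illegal
(2,2): flips 1 -> legal
(2,3): flips 2 -> legal
(2,4): flips 2 -> legal
(2,6): no bracket -> illegal
(2,7): no bracket -> illegal
(3,2): flips 2 -> legal
(3,6): no bracket -> illegal
(4,6): no bracket -> illegal
(4,7): no bracket -> illegal
(5,7): flips 1 -> legal
(6,5): no bracket -> illegal
(6,6): no bracket -> illegal
(6,7): flips 1 -> legal
B mobility = 8
-- W to move --
(2,4): no bracket -> illegal
(2,6): no bracket -> illegal
(3,1): no bracket -> illegal
(3,2): no bracket -> illegal
(3,6): flips 1 -> legal
(4,1): no bracket -> illegal
(4,6): no bracket -> illegal
(5,1): flips 1 -> legal
(5,2): flips 1 -> legal
(5,4): flips 2 -> legal
(6,1): no bracket -> illegal
(6,3): flips 2 -> legal
(6,4): no bracket -> illegal
(6,5): flips 3 -> legal
(6,6): flips 2 -> legal
(7,1): no bracket -> illegal
(7,2): no bracket -> illegal
(7,3): no bracket -> illegal
W mobility = 7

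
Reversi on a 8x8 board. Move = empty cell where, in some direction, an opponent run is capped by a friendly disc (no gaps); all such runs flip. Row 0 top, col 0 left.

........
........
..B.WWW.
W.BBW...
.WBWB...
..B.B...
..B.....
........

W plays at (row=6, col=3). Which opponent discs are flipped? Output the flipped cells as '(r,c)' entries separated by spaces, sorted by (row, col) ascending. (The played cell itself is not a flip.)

Dir NW: opp run (5,2) capped by W -> flip
Dir N: first cell '.' (not opp) -> no flip
Dir NE: opp run (5,4), next='.' -> no flip
Dir W: opp run (6,2), next='.' -> no flip
Dir E: first cell '.' (not opp) -> no flip
Dir SW: first cell '.' (not opp) -> no flip
Dir S: first cell '.' (not opp) -> no flip
Dir SE: first cell '.' (not opp) -> no flip

Answer: (5,2)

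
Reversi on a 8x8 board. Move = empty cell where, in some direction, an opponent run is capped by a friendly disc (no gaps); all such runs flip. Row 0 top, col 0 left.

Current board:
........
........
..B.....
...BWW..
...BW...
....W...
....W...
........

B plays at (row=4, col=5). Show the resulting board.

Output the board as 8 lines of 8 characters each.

Answer: ........
........
..B.....
...BWW..
...BBB..
....W...
....W...
........

Derivation:
Place B at (4,5); scan 8 dirs for brackets.
Dir NW: opp run (3,4), next='.' -> no flip
Dir N: opp run (3,5), next='.' -> no flip
Dir NE: first cell '.' (not opp) -> no flip
Dir W: opp run (4,4) capped by B -> flip
Dir E: first cell '.' (not opp) -> no flip
Dir SW: opp run (5,4), next='.' -> no flip
Dir S: first cell '.' (not opp) -> no flip
Dir SE: first cell '.' (not opp) -> no flip
All flips: (4,4)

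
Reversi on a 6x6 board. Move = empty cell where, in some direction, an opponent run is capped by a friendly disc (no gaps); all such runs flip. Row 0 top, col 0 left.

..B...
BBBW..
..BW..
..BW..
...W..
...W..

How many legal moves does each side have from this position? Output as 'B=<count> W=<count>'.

-- B to move --
(0,3): no bracket -> illegal
(0,4): flips 1 -> legal
(1,4): flips 2 -> legal
(2,4): flips 2 -> legal
(3,4): flips 2 -> legal
(4,2): no bracket -> illegal
(4,4): flips 1 -> legal
(5,2): no bracket -> illegal
(5,4): flips 1 -> legal
B mobility = 6
-- W to move --
(0,0): flips 2 -> legal
(0,1): flips 1 -> legal
(0,3): no bracket -> illegal
(2,0): no bracket -> illegal
(2,1): flips 2 -> legal
(3,1): flips 2 -> legal
(4,1): flips 1 -> legal
(4,2): no bracket -> illegal
W mobility = 5

Answer: B=6 W=5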